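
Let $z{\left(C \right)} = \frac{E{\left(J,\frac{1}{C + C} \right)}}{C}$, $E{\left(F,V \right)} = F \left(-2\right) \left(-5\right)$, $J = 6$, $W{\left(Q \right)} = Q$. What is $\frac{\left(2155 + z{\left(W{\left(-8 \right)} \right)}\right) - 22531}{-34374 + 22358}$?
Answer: $\frac{40767}{24032} \approx 1.6964$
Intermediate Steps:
$E{\left(F,V \right)} = 10 F$ ($E{\left(F,V \right)} = - 2 F \left(-5\right) = 10 F$)
$z{\left(C \right)} = \frac{60}{C}$ ($z{\left(C \right)} = \frac{10 \cdot 6}{C} = \frac{60}{C}$)
$\frac{\left(2155 + z{\left(W{\left(-8 \right)} \right)}\right) - 22531}{-34374 + 22358} = \frac{\left(2155 + \frac{60}{-8}\right) - 22531}{-34374 + 22358} = \frac{\left(2155 + 60 \left(- \frac{1}{8}\right)\right) - 22531}{-12016} = \left(\left(2155 - \frac{15}{2}\right) - 22531\right) \left(- \frac{1}{12016}\right) = \left(\frac{4295}{2} - 22531\right) \left(- \frac{1}{12016}\right) = \left(- \frac{40767}{2}\right) \left(- \frac{1}{12016}\right) = \frac{40767}{24032}$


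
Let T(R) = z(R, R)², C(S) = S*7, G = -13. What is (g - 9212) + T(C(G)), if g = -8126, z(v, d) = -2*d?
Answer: 15786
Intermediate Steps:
C(S) = 7*S
T(R) = 4*R² (T(R) = (-2*R)² = 4*R²)
(g - 9212) + T(C(G)) = (-8126 - 9212) + 4*(7*(-13))² = -17338 + 4*(-91)² = -17338 + 4*8281 = -17338 + 33124 = 15786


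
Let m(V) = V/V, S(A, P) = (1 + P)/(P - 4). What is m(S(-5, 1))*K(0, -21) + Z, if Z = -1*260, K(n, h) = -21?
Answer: -281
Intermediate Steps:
S(A, P) = (1 + P)/(-4 + P)
m(V) = 1
Z = -260
m(S(-5, 1))*K(0, -21) + Z = 1*(-21) - 260 = -21 - 260 = -281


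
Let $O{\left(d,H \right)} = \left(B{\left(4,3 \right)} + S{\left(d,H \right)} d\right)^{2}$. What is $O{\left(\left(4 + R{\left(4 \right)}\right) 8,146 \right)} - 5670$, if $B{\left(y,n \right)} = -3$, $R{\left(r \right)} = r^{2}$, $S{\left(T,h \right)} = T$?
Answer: $655200739$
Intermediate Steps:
$O{\left(d,H \right)} = \left(-3 + d^{2}\right)^{2}$ ($O{\left(d,H \right)} = \left(-3 + d d\right)^{2} = \left(-3 + d^{2}\right)^{2}$)
$O{\left(\left(4 + R{\left(4 \right)}\right) 8,146 \right)} - 5670 = \left(-3 + \left(\left(4 + 4^{2}\right) 8\right)^{2}\right)^{2} - 5670 = \left(-3 + \left(\left(4 + 16\right) 8\right)^{2}\right)^{2} - 5670 = \left(-3 + \left(20 \cdot 8\right)^{2}\right)^{2} - 5670 = \left(-3 + 160^{2}\right)^{2} - 5670 = \left(-3 + 25600\right)^{2} - 5670 = 25597^{2} - 5670 = 655206409 - 5670 = 655200739$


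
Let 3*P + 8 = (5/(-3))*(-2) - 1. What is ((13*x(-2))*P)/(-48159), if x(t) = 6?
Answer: 442/144477 ≈ 0.0030593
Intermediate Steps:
P = -17/9 (P = -8/3 + ((5/(-3))*(-2) - 1)/3 = -8/3 + ((5*(-⅓))*(-2) - 1)/3 = -8/3 + (-5/3*(-2) - 1)/3 = -8/3 + (10/3 - 1)/3 = -8/3 + (⅓)*(7/3) = -8/3 + 7/9 = -17/9 ≈ -1.8889)
((13*x(-2))*P)/(-48159) = ((13*6)*(-17/9))/(-48159) = (78*(-17/9))*(-1/48159) = -442/3*(-1/48159) = 442/144477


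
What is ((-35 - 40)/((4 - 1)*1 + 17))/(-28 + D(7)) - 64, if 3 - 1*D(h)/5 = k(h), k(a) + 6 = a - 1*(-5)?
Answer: -10993/172 ≈ -63.913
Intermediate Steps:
k(a) = -1 + a (k(a) = -6 + (a - 1*(-5)) = -6 + (a + 5) = -6 + (5 + a) = -1 + a)
D(h) = 20 - 5*h (D(h) = 15 - 5*(-1 + h) = 15 + (5 - 5*h) = 20 - 5*h)
((-35 - 40)/((4 - 1)*1 + 17))/(-28 + D(7)) - 64 = ((-35 - 40)/((4 - 1)*1 + 17))/(-28 + (20 - 5*7)) - 64 = (-75/(3*1 + 17))/(-28 + (20 - 35)) - 64 = (-75/(3 + 17))/(-28 - 15) - 64 = -75/20/(-43) - 64 = -75*1/20*(-1/43) - 64 = -15/4*(-1/43) - 64 = 15/172 - 64 = -10993/172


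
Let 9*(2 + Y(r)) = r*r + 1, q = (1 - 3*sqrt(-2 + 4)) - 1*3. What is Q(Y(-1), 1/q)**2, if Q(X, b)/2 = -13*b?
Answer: 3718/49 - 2028*sqrt(2)/49 ≈ 17.346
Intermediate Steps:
q = -2 - 3*sqrt(2) (q = (1 - 3*sqrt(2)) - 3 = -2 - 3*sqrt(2) ≈ -6.2426)
Y(r) = -17/9 + r**2/9 (Y(r) = -2 + (r*r + 1)/9 = -2 + (r**2 + 1)/9 = -2 + (1 + r**2)/9 = -2 + (1/9 + r**2/9) = -17/9 + r**2/9)
Q(X, b) = -26*b (Q(X, b) = 2*(-13*b) = -26*b)
Q(Y(-1), 1/q)**2 = (-26/(-2 - 3*sqrt(2)))**2 = 676/(-2 - 3*sqrt(2))**2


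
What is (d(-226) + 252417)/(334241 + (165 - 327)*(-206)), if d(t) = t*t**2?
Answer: -11290759/367613 ≈ -30.714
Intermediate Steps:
d(t) = t**3
(d(-226) + 252417)/(334241 + (165 - 327)*(-206)) = ((-226)**3 + 252417)/(334241 + (165 - 327)*(-206)) = (-11543176 + 252417)/(334241 - 162*(-206)) = -11290759/(334241 + 33372) = -11290759/367613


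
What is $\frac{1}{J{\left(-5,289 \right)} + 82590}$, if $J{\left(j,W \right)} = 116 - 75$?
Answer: $\frac{1}{82631} \approx 1.2102 \cdot 10^{-5}$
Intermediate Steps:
$J{\left(j,W \right)} = 41$
$\frac{1}{J{\left(-5,289 \right)} + 82590} = \frac{1}{41 + 82590} = \frac{1}{82631}$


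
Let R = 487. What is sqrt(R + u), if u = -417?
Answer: sqrt(70) ≈ 8.3666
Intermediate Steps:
sqrt(R + u) = sqrt(487 - 417) = sqrt(70)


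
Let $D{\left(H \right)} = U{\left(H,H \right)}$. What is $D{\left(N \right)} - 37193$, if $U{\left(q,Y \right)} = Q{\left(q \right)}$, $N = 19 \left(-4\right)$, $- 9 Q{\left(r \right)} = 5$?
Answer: $- \frac{334742}{9} \approx -37194.0$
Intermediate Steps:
$Q{\left(r \right)} = - \frac{5}{9}$ ($Q{\left(r \right)} = \left(- \frac{1}{9}\right) 5 = - \frac{5}{9}$)
$N = -76$
$U{\left(q,Y \right)} = - \frac{5}{9}$
$D{\left(H \right)} = - \frac{5}{9}$
$D{\left(N \right)} - 37193 = - \frac{5}{9} - 37193 = - \frac{334742}{9}$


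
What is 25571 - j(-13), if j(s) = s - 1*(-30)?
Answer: 25554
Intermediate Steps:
j(s) = 30 + s (j(s) = s + 30 = 30 + s)
25571 - j(-13) = 25571 - (30 - 13) = 25571 - 1*17 = 25571 - 17 = 25554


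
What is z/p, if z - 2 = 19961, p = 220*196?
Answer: 19963/43120 ≈ 0.46296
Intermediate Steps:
p = 43120
z = 19963 (z = 2 + 19961 = 19963)
z/p = 19963/43120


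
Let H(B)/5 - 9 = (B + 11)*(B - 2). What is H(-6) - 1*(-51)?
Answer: -104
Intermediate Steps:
H(B) = 45 + 5*(-2 + B)*(11 + B) (H(B) = 45 + 5*((B + 11)*(B - 2)) = 45 + 5*((11 + B)*(-2 + B)) = 45 + 5*((-2 + B)*(11 + B)) = 45 + 5*(-2 + B)*(11 + B))
H(-6) - 1*(-51) = (-65 + 5*(-6)² + 45*(-6)) - 1*(-51) = (-65 + 5*36 - 270) + 51 = (-65 + 180 - 270) + 51 = -155 + 51 = -104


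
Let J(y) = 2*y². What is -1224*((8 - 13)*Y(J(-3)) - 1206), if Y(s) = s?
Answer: 1586304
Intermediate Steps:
-1224*((8 - 13)*Y(J(-3)) - 1206) = -1224*((8 - 13)*(2*(-3)²) - 1206) = -1224*(-10*9 - 1206) = -1224*(-5*18 - 1206) = -1224*(-90 - 1206) = -1224*(-1296) = 1586304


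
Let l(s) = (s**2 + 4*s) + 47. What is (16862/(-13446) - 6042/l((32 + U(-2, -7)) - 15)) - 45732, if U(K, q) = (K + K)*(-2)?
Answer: -118701671645/2595078 ≈ -45741.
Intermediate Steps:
U(K, q) = -4*K (U(K, q) = (2*K)*(-2) = -4*K)
l(s) = 47 + s**2 + 4*s
(16862/(-13446) - 6042/l((32 + U(-2, -7)) - 15)) - 45732 = (16862/(-13446) - 6042/(47 + ((32 - 4*(-2)) - 15)**2 + 4*((32 - 4*(-2)) - 15))) - 45732 = (16862*(-1/13446) - 6042/(47 + ((32 + 8) - 15)**2 + 4*((32 + 8) - 15))) - 45732 = (-8431/6723 - 6042/(47 + (40 - 15)**2 + 4*(40 - 15))) - 45732 = (-8431/6723 - 6042/(47 + 25**2 + 4*25)) - 45732 = (-8431/6723 - 6042/(47 + 625 + 100)) - 45732 = (-8431/6723 - 6042/772) - 45732 = (-8431/6723 - 6042*1/772) - 45732 = (-8431/6723 - 3021/386) - 45732 = -23564549/2595078 - 45732 = -118701671645/2595078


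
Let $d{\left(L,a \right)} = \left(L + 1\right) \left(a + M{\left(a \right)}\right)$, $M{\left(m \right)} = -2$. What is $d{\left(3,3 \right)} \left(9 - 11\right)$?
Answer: $-8$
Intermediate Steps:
$d{\left(L,a \right)} = \left(1 + L\right) \left(-2 + a\right)$ ($d{\left(L,a \right)} = \left(L + 1\right) \left(a - 2\right) = \left(1 + L\right) \left(-2 + a\right)$)
$d{\left(3,3 \right)} \left(9 - 11\right) = \left(-2 + 3 - 6 + 3 \cdot 3\right) \left(9 - 11\right) = \left(-2 + 3 - 6 + 9\right) \left(9 - 11\right) = 4 \left(-2\right) = -8$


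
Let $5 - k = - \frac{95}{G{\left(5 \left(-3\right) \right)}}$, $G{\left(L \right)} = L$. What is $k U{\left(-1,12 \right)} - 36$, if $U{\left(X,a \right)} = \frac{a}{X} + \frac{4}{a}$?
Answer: $- \frac{184}{9} \approx -20.444$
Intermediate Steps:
$k = - \frac{4}{3}$ ($k = 5 - - \frac{95}{5 \left(-3\right)} = 5 - - \frac{95}{-15} = 5 - \left(-95\right) \left(- \frac{1}{15}\right) = 5 - \frac{19}{3} = - \frac{4}{3} \approx -1.3333$)
$U{\left(X,a \right)} = \frac{4}{a} + \frac{a}{X}$
$k U{\left(-1,12 \right)} - 36 = - \frac{4 \left(\frac{4}{12} + \frac{12}{-1}\right)}{3} - 36 = - \frac{4 \left(4 \cdot \frac{1}{12} + 12 \left(-1\right)\right)}{3} - 36 = - \frac{4 \left(\frac{1}{3} - 12\right)}{3} - 36 = \left(- \frac{4}{3}\right) \left(- \frac{35}{3}\right) - 36 = \frac{140}{9} - 36 = - \frac{184}{9}$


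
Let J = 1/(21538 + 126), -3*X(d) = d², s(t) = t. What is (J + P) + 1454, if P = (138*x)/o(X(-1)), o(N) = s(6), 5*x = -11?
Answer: 152016293/108320 ≈ 1403.4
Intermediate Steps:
x = -11/5 (x = (⅕)*(-11) = -11/5 ≈ -2.2000)
X(d) = -d²/3
o(N) = 6
J = 1/21664 ≈ 4.6160e-5
P = -253/5 (P = (138*(-11/5))/6 = -1518/5*⅙ = -253/5 ≈ -50.600)
(J + P) + 1454 = (1/21664 - 253/5) + 1454 = -5480987/108320 + 1454 = 152016293/108320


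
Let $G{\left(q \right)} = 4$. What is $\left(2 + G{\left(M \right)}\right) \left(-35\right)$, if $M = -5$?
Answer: $-210$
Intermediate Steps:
$\left(2 + G{\left(M \right)}\right) \left(-35\right) = \left(2 + 4\right) \left(-35\right) = 6 \left(-35\right) = -210$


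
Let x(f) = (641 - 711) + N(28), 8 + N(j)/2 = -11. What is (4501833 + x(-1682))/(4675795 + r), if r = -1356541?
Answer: 1500575/1106418 ≈ 1.3562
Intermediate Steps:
N(j) = -38 (N(j) = -16 + 2*(-11) = -16 - 22 = -38)
x(f) = -108 (x(f) = (641 - 711) - 38 = -70 - 38 = -108)
(4501833 + x(-1682))/(4675795 + r) = (4501833 - 108)/(4675795 - 1356541) = 4501725/3319254 = 4501725*(1/3319254) = 1500575/1106418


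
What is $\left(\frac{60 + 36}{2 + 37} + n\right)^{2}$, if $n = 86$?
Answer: $\frac{1322500}{169} \approx 7825.4$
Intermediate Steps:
$\left(\frac{60 + 36}{2 + 37} + n\right)^{2} = \left(\frac{60 + 36}{2 + 37} + 86\right)^{2} = \left(\frac{96}{39} + 86\right)^{2} = \left(96 \cdot \frac{1}{39} + 86\right)^{2} = \left(\frac{32}{13} + 86\right)^{2} = \left(\frac{1150}{13}\right)^{2} = \frac{1322500}{169}$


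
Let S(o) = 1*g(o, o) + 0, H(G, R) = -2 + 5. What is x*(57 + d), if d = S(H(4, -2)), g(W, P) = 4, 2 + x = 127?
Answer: 7625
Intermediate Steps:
x = 125 (x = -2 + 127 = 125)
H(G, R) = 3
S(o) = 4 (S(o) = 1*4 + 0 = 4 + 0 = 4)
d = 4
x*(57 + d) = 125*(57 + 4) = 125*61 = 7625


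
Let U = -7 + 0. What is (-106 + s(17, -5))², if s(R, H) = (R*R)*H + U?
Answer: 2427364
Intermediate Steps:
U = -7
s(R, H) = -7 + H*R² (s(R, H) = (R*R)*H - 7 = R²*H - 7 = H*R² - 7 = -7 + H*R²)
(-106 + s(17, -5))² = (-106 + (-7 - 5*17²))² = (-106 + (-7 - 5*289))² = (-106 + (-7 - 1445))² = (-106 - 1452)² = (-1558)² = 2427364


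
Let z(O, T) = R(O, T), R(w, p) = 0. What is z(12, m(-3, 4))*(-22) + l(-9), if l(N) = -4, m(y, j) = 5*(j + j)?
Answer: -4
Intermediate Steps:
m(y, j) = 10*j (m(y, j) = 5*(2*j) = 10*j)
z(O, T) = 0
z(12, m(-3, 4))*(-22) + l(-9) = 0*(-22) - 4 = 0 - 4 = -4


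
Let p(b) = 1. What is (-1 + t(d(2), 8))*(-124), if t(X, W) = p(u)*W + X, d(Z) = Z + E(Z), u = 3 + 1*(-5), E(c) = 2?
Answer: -1364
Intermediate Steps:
u = -2 (u = 3 - 5 = -2)
d(Z) = 2 + Z (d(Z) = Z + 2 = 2 + Z)
t(X, W) = W + X (t(X, W) = 1*W + X = W + X)
(-1 + t(d(2), 8))*(-124) = (-1 + (8 + (2 + 2)))*(-124) = (-1 + (8 + 4))*(-124) = (-1 + 12)*(-124) = 11*(-124) = -1364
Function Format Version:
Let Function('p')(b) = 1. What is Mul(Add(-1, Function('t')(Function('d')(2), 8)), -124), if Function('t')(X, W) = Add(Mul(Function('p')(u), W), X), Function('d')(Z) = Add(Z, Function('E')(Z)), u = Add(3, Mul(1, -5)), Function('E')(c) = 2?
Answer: -1364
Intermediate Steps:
u = -2 (u = Add(3, -5) = -2)
Function('d')(Z) = Add(2, Z) (Function('d')(Z) = Add(Z, 2) = Add(2, Z))
Function('t')(X, W) = Add(W, X) (Function('t')(X, W) = Add(Mul(1, W), X) = Add(W, X))
Mul(Add(-1, Function('t')(Function('d')(2), 8)), -124) = Mul(Add(-1, Add(8, Add(2, 2))), -124) = Mul(Add(-1, Add(8, 4)), -124) = Mul(Add(-1, 12), -124) = Mul(11, -124) = -1364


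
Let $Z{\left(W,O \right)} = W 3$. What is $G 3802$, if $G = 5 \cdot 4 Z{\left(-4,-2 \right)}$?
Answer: $-912480$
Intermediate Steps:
$Z{\left(W,O \right)} = 3 W$
$G = -240$ ($G = 5 \cdot 4 \cdot 3 \left(-4\right) = 20 \left(-12\right) = -240$)
$G 3802 = \left(-240\right) 3802 = -912480$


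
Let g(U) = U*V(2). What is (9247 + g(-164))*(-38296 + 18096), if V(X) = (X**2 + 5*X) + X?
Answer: -133784600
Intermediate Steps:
V(X) = X**2 + 6*X
g(U) = 16*U (g(U) = U*(2*(6 + 2)) = U*(2*8) = U*16 = 16*U)
(9247 + g(-164))*(-38296 + 18096) = (9247 + 16*(-164))*(-38296 + 18096) = (9247 - 2624)*(-20200) = 6623*(-20200) = -133784600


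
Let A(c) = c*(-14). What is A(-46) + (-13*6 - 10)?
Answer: 556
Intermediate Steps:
A(c) = -14*c
A(-46) + (-13*6 - 10) = -14*(-46) + (-13*6 - 10) = 644 + (-78 - 10) = 644 - 88 = 556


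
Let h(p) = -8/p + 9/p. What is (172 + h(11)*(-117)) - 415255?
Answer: -4566030/11 ≈ -4.1509e+5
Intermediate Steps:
h(p) = 1/p
(172 + h(11)*(-117)) - 415255 = (172 - 117/11) - 415255 = 1775/11 - 415255 = -4566030/11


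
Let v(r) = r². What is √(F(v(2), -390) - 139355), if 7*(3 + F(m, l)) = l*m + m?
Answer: I*√6839434/7 ≈ 373.6*I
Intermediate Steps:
F(m, l) = -3 + m/7 + l*m/7 (F(m, l) = -3 + (l*m + m)/7 = -3 + (m + l*m)/7 = -3 + (m/7 + l*m/7) = -3 + m/7 + l*m/7)
√(F(v(2), -390) - 139355) = √((-3 + (⅐)*2² + (⅐)*(-390)*2²) - 139355) = √((-3 + (⅐)*4 + (⅐)*(-390)*4) - 139355) = √((-3 + 4/7 - 1560/7) - 139355) = √(-1577/7 - 139355) = √(-977062/7) = I*√6839434/7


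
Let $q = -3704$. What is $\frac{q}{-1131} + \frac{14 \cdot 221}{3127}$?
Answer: $\frac{15081722}{3536637} \approx 4.2644$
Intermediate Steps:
$\frac{q}{-1131} + \frac{14 \cdot 221}{3127} = - \frac{3704}{-1131} + \frac{14 \cdot 221}{3127} = \left(-3704\right) \left(- \frac{1}{1131}\right) + 3094 \cdot \frac{1}{3127} = \frac{3704}{1131} + \frac{3094}{3127} = \frac{15081722}{3536637}$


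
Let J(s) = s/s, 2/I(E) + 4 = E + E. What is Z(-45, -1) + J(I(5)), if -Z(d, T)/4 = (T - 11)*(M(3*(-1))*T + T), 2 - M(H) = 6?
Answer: 145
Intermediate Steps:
M(H) = -4 (M(H) = 2 - 1*6 = 2 - 6 = -4)
Z(d, T) = 12*T*(-11 + T) (Z(d, T) = -4*(T - 11)*(-4*T + T) = -4*(-11 + T)*(-3*T) = -(-12)*T*(-11 + T) = 12*T*(-11 + T))
I(E) = 2/(-4 + 2*E) (I(E) = 2/(-4 + (E + E)) = 2/(-4 + 2*E))
J(s) = 1
Z(-45, -1) + J(I(5)) = 12*(-1)*(-11 - 1) + 1 = 12*(-1)*(-12) + 1 = 144 + 1 = 145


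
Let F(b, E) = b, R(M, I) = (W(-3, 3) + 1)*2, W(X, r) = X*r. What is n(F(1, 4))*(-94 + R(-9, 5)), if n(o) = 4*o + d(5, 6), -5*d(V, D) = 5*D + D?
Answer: 352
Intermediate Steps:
R(M, I) = -16 (R(M, I) = (-3*3 + 1)*2 = (-9 + 1)*2 = -8*2 = -16)
d(V, D) = -6*D/5 (d(V, D) = -(5*D + D)/5 = -6*D/5)
n(o) = -36/5 + 4*o (n(o) = 4*o - 6/5*6 = 4*o - 36/5 = -36/5 + 4*o)
n(F(1, 4))*(-94 + R(-9, 5)) = (-36/5 + 4*1)*(-94 - 16) = (-36/5 + 4)*(-110) = -16/5*(-110) = 352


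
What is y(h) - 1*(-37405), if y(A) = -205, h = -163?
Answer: 37200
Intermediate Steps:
y(h) - 1*(-37405) = -205 - 1*(-37405) = -205 + 37405 = 37200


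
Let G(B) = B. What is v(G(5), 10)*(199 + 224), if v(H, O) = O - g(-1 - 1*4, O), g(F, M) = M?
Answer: 0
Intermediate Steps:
v(H, O) = 0 (v(H, O) = O - O = 0)
v(G(5), 10)*(199 + 224) = 0*(199 + 224) = 0*423 = 0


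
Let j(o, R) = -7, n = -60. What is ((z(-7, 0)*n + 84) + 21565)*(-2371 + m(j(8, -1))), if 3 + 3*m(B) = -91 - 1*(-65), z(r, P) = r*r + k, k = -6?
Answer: -136190798/3 ≈ -4.5397e+7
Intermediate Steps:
z(r, P) = -6 + r² (z(r, P) = r*r - 6 = r² - 6 = -6 + r²)
m(B) = -29/3 (m(B) = -1 + (-91 - 1*(-65))/3 = -1 + (-91 + 65)/3 = -1 + (⅓)*(-26) = -1 - 26/3 = -29/3)
((z(-7, 0)*n + 84) + 21565)*(-2371 + m(j(8, -1))) = (((-6 + (-7)²)*(-60) + 84) + 21565)*(-2371 - 29/3) = (((-6 + 49)*(-60) + 84) + 21565)*(-7142/3) = ((43*(-60) + 84) + 21565)*(-7142/3) = ((-2580 + 84) + 21565)*(-7142/3) = (-2496 + 21565)*(-7142/3) = 19069*(-7142/3) = -136190798/3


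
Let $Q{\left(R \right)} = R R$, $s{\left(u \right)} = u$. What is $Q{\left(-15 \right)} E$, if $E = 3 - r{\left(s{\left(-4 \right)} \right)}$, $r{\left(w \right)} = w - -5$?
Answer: $450$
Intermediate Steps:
$Q{\left(R \right)} = R^{2}$
$r{\left(w \right)} = 5 + w$ ($r{\left(w \right)} = w + 5 = 5 + w$)
$E = 2$ ($E = 3 - \left(5 - 4\right) = 3 - 1 = 2$)
$Q{\left(-15 \right)} E = \left(-15\right)^{2} \cdot 2 = 225 \cdot 2 = 450$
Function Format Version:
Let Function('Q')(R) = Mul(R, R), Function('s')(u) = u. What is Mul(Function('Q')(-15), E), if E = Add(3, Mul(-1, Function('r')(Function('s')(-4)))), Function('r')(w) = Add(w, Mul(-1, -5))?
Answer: 450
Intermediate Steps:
Function('Q')(R) = Pow(R, 2)
Function('r')(w) = Add(5, w) (Function('r')(w) = Add(w, 5) = Add(5, w))
E = 2 (E = Add(3, Mul(-1, Add(5, -4))) = Add(3, Mul(-1, 1)) = Add(3, -1) = 2)
Mul(Function('Q')(-15), E) = Mul(Pow(-15, 2), 2) = Mul(225, 2) = 450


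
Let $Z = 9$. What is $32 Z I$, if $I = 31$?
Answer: $8928$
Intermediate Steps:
$32 Z I = 32 \cdot 9 \cdot 31 = 288 \cdot 31 = 8928$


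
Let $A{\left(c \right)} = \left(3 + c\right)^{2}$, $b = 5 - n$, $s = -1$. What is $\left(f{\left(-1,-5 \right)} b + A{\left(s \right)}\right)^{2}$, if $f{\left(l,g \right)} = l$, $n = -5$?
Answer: $36$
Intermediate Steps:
$b = 10$ ($b = 5 - -5 = 5 + 5 = 10$)
$\left(f{\left(-1,-5 \right)} b + A{\left(s \right)}\right)^{2} = \left(\left(-1\right) 10 + \left(3 - 1\right)^{2}\right)^{2} = \left(-10 + 2^{2}\right)^{2} = \left(-10 + 4\right)^{2} = \left(-6\right)^{2} = 36$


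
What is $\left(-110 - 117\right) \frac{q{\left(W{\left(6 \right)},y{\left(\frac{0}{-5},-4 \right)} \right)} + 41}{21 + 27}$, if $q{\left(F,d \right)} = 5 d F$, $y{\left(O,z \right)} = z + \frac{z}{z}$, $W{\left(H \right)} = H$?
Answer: $\frac{11123}{48} \approx 231.73$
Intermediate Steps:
$y{\left(O,z \right)} = 1 + z$ ($y{\left(O,z \right)} = z + 1 = 1 + z$)
$q{\left(F,d \right)} = 5 F d$
$\left(-110 - 117\right) \frac{q{\left(W{\left(6 \right)},y{\left(\frac{0}{-5},-4 \right)} \right)} + 41}{21 + 27} = \left(-110 - 117\right) \frac{5 \cdot 6 \left(1 - 4\right) + 41}{21 + 27} = - 227 \frac{5 \cdot 6 \left(-3\right) + 41}{48} = - 227 \left(-90 + 41\right) \frac{1}{48} = - 227 \left(\left(-49\right) \frac{1}{48}\right) = \left(-227\right) \left(- \frac{49}{48}\right) = \frac{11123}{48}$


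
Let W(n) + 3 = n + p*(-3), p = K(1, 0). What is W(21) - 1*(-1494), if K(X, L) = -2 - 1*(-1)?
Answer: 1515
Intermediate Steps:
K(X, L) = -1 (K(X, L) = -2 + 1 = -1)
p = -1
W(n) = n (W(n) = -3 + (n - 1*(-3)) = -3 + (n + 3) = -3 + (3 + n) = n)
W(21) - 1*(-1494) = 21 - 1*(-1494) = 21 + 1494 = 1515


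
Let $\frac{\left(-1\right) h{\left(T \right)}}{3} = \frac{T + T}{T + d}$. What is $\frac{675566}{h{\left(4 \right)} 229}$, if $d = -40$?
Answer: $\frac{1013349}{229} \approx 4425.1$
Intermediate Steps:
$h{\left(T \right)} = - \frac{6 T}{-40 + T}$ ($h{\left(T \right)} = - 3 \frac{T + T}{T - 40} = - 3 \frac{2 T}{-40 + T} = - \frac{6 T}{-40 + T}$)
$\frac{675566}{h{\left(4 \right)} 229} = \frac{675566}{\left(-6\right) 4 \frac{1}{-40 + 4} \cdot 229} = \frac{675566}{\left(-6\right) 4 \frac{1}{-36} \cdot 229} = \frac{675566}{\left(-6\right) 4 \left(- \frac{1}{36}\right) 229} = \frac{675566}{\frac{2}{3} \cdot 229} = \frac{675566}{\frac{458}{3}} = 675566 \cdot \frac{3}{458} = \frac{1013349}{229}$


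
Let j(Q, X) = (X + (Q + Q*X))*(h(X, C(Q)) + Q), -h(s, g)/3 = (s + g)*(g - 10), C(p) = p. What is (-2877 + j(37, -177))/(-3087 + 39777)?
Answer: -7610363/3669 ≈ -2074.2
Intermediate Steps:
h(s, g) = -3*(-10 + g)*(g + s) (h(s, g) = -3*(s + g)*(g - 10) = -3*(g + s)*(-10 + g) = -3*(-10 + g)*(g + s))
j(Q, X) = (Q + X + Q*X)*(-3*Q**2 + 30*X + 31*Q - 3*Q*X) (j(Q, X) = (X + (Q + Q*X))*((-3*Q**2 + 30*Q + 30*X - 3*Q*X) + Q) = (Q + X + Q*X)*(-3*Q**2 + 30*X + 31*Q - 3*Q*X))
(-2877 + j(37, -177))/(-3087 + 39777) = (-2877 + (-3*37**3 + 30*(-177)**2 + 31*37**2 - 3*(-177)*37**3 - 3*37**2*(-177)**2 + 25*(-177)*37**2 + 27*37*(-177)**2 + 61*37*(-177)))/(-3087 + 39777) = (-2877 + (-3*50653 + 30*31329 + 31*1369 - 3*(-177)*50653 - 3*1369*31329 + 25*(-177)*1369 + 27*37*31329 - 399489))/36690 = (-2877 + (-151959 + 939870 + 42439 + 26896743 - 128668203 - 6057825 + 31297671 - 399489))*(1/36690) = (-2877 - 76100753)*(1/36690) = -76103630*1/36690 = -7610363/3669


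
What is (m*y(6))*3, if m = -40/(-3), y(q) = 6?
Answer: 240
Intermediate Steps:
m = 40/3 (m = -40*(-1/3) = 40/3 ≈ 13.333)
(m*y(6))*3 = ((40/3)*6)*3 = 80*3 = 240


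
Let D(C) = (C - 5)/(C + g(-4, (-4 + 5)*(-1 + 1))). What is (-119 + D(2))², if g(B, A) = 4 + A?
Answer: 57121/4 ≈ 14280.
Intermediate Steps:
D(C) = (-5 + C)/(4 + C) (D(C) = (C - 5)/(C + (4 + (-4 + 5)*(-1 + 1))) = (-5 + C)/(C + (4 + 1*0)) = (-5 + C)/(C + (4 + 0)) = (-5 + C)/(C + 4) = (-5 + C)/(4 + C))
(-119 + D(2))² = (-119 + (-5 + 2)/(4 + 2))² = (-119 - 3/6)² = (-119 + (⅙)*(-3))² = (-119 - ½)² = (-239/2)² = 57121/4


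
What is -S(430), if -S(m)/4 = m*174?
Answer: 299280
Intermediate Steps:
S(m) = -696*m (S(m) = -4*m*174 = -696*m)
-S(430) = -(-696)*430 = -1*(-299280) = 299280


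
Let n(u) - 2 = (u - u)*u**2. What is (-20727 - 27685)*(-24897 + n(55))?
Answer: 1205216740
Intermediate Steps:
n(u) = 2 (n(u) = 2 + (u - u)*u**2 = 2 + 0*u**2 = 2 + 0 = 2)
(-20727 - 27685)*(-24897 + n(55)) = (-20727 - 27685)*(-24897 + 2) = -48412*(-24895) = 1205216740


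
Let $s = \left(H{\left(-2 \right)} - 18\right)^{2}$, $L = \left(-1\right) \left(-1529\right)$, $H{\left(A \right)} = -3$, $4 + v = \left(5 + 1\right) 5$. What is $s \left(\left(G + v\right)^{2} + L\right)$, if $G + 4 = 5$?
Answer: $995778$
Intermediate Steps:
$v = 26$ ($v = -4 + \left(5 + 1\right) 5 = -4 + 6 \cdot 5 = -4 + 30 = 26$)
$G = 1$ ($G = -4 + 5 = 1$)
$L = 1529$
$s = 441$ ($s = \left(-3 - 18\right)^{2} = \left(-21\right)^{2} = 441$)
$s \left(\left(G + v\right)^{2} + L\right) = 441 \left(\left(1 + 26\right)^{2} + 1529\right) = 441 \left(27^{2} + 1529\right) = 441 \left(729 + 1529\right) = 441 \cdot 2258 = 995778$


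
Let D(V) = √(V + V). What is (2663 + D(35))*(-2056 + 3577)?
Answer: 4050423 + 1521*√70 ≈ 4.0631e+6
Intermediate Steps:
D(V) = √2*√V (D(V) = √(2*V) = √2*√V)
(2663 + D(35))*(-2056 + 3577) = (2663 + √2*√35)*(-2056 + 3577) = (2663 + √70)*1521 = 4050423 + 1521*√70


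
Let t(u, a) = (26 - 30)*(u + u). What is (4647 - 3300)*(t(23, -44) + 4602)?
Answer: 5951046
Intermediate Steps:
t(u, a) = -8*u
(4647 - 3300)*(t(23, -44) + 4602) = (4647 - 3300)*(-8*23 + 4602) = 1347*(-184 + 4602) = 1347*4418 = 5951046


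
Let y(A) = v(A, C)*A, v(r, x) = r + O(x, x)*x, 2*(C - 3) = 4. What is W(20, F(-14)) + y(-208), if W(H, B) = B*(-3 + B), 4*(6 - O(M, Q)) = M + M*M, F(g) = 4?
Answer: 44828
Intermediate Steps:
C = 5 (C = 3 + (½)*4 = 3 + 2 = 5)
O(M, Q) = 6 - M/4 - M²/4 (O(M, Q) = 6 - (M + M*M)/4 = 6 - (M + M²)/4 = 6 + (-M/4 - M²/4) = 6 - M/4 - M²/4)
v(r, x) = r + x*(6 - x/4 - x²/4) (v(r, x) = r + (6 - x/4 - x²/4)*x = r + x*(6 - x/4 - x²/4))
y(A) = A*(-15/2 + A) (y(A) = (A - ¼*5*(-24 + 5 + 5²))*A = (A - ¼*5*(-24 + 5 + 25))*A = (A - ¼*5*6)*A = (A - 15/2)*A = (-15/2 + A)*A = A*(-15/2 + A))
W(20, F(-14)) + y(-208) = 4*(-3 + 4) + (½)*(-208)*(-15 + 2*(-208)) = 4*1 + (½)*(-208)*(-15 - 416) = 4 + (½)*(-208)*(-431) = 4 + 44824 = 44828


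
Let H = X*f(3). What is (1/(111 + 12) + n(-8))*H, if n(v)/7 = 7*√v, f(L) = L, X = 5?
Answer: 5/41 + 1470*I*√2 ≈ 0.12195 + 2078.9*I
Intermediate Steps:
H = 15 (H = 5*3 = 15)
n(v) = 49*√v (n(v) = 7*(7*√v) = 49*√v)
(1/(111 + 12) + n(-8))*H = (1/(111 + 12) + 49*√(-8))*15 = (1/123 + 49*(2*I*√2))*15 = (1/123 + 98*I*√2)*15 = 5/41 + 1470*I*√2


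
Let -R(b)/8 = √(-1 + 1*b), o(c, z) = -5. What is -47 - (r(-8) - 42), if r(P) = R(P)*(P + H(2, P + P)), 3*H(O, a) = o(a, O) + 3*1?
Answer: -5 - 208*I ≈ -5.0 - 208.0*I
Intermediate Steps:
H(O, a) = -⅔ (H(O, a) = (-5 + 3*1)/3 = (-5 + 3)/3 = (⅓)*(-2) = -⅔)
R(b) = -8*√(-1 + b) (R(b) = -8*√(-1 + 1*b) = -8*√(-1 + b))
r(P) = -8*√(-1 + P)*(-⅔ + P) (r(P) = (-8*√(-1 + P))*(P - ⅔) = (-8*√(-1 + P))*(-⅔ + P) = -8*√(-1 + P)*(-⅔ + P))
-47 - (r(-8) - 42) = -47 - (√(-1 - 8)*(16/3 - 8*(-8)) - 42) = -47 - (√(-9)*(16/3 + 64) - 42) = -47 - ((3*I)*(208/3) - 42) = -47 - (208*I - 42) = -47 - (-42 + 208*I) = -47 + (42 - 208*I) = -5 - 208*I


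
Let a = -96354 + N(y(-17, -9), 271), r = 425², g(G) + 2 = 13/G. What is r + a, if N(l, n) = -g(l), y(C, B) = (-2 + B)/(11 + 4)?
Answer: 927198/11 ≈ 84291.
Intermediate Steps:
y(C, B) = -2/15 + B/15 (y(C, B) = (-2 + B)/15 = (-2 + B)*(1/15) = -2/15 + B/15)
g(G) = -2 + 13/G
N(l, n) = 2 - 13/l (N(l, n) = -(-2 + 13/l) = 2 - 13/l)
r = 180625
a = -1059677/11 (a = -96354 + (2 - 13/(-2/15 + (1/15)*(-9))) = -96354 + (2 - 13/(-2/15 - ⅗)) = -96354 + (2 - 13/(-11/15)) = -96354 + (2 - 13*(-15/11)) = -96354 + (2 + 195/11) = -96354 + 217/11 = -1059677/11 ≈ -96334.)
r + a = 180625 - 1059677/11 = 927198/11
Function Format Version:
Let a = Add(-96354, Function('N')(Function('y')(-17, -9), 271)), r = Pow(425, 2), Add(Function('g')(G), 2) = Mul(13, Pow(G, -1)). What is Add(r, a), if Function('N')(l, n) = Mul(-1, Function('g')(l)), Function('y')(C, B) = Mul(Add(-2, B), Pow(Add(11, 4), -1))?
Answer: Rational(927198, 11) ≈ 84291.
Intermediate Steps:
Function('y')(C, B) = Add(Rational(-2, 15), Mul(Rational(1, 15), B)) (Function('y')(C, B) = Mul(Add(-2, B), Pow(15, -1)) = Mul(Add(-2, B), Rational(1, 15)) = Add(Rational(-2, 15), Mul(Rational(1, 15), B)))
Function('g')(G) = Add(-2, Mul(13, Pow(G, -1)))
Function('N')(l, n) = Add(2, Mul(-13, Pow(l, -1))) (Function('N')(l, n) = Mul(-1, Add(-2, Mul(13, Pow(l, -1)))) = Add(2, Mul(-13, Pow(l, -1))))
r = 180625
a = Rational(-1059677, 11) (a = Add(-96354, Add(2, Mul(-13, Pow(Add(Rational(-2, 15), Mul(Rational(1, 15), -9)), -1)))) = Add(-96354, Add(2, Mul(-13, Pow(Add(Rational(-2, 15), Rational(-3, 5)), -1)))) = Add(-96354, Add(2, Mul(-13, Pow(Rational(-11, 15), -1)))) = Add(-96354, Add(2, Mul(-13, Rational(-15, 11)))) = Add(-96354, Add(2, Rational(195, 11))) = Add(-96354, Rational(217, 11)) = Rational(-1059677, 11) ≈ -96334.)
Add(r, a) = Add(180625, Rational(-1059677, 11)) = Rational(927198, 11)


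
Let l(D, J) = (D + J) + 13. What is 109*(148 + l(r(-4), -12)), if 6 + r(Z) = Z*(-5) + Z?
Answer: 17331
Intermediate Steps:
r(Z) = -6 - 4*Z (r(Z) = -6 + (Z*(-5) + Z) = -6 + (-5*Z + Z) = -6 - 4*Z)
l(D, J) = 13 + D + J
109*(148 + l(r(-4), -12)) = 109*(148 + (13 + (-6 - 4*(-4)) - 12)) = 109*(148 + (13 + (-6 + 16) - 12)) = 109*(148 + (13 + 10 - 12)) = 109*(148 + 11) = 109*159 = 17331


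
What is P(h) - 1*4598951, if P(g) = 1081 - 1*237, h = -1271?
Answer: -4598107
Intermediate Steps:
P(g) = 844 (P(g) = 1081 - 237 = 844)
P(h) - 1*4598951 = 844 - 1*4598951 = 844 - 4598951 = -4598107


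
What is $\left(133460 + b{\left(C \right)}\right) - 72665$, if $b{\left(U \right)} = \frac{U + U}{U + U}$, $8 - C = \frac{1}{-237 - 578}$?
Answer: $60796$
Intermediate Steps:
$C = \frac{6521}{815}$ ($C = 8 - \frac{1}{-237 - 578} = 8 - \frac{1}{-815} = 8 - - \frac{1}{815} = 8 + \frac{1}{815} = \frac{6521}{815} \approx 8.0012$)
$b{\left(U \right)} = 1$ ($b{\left(U \right)} = \frac{2 U}{2 U} = 2 U \frac{1}{2 U} = 1$)
$\left(133460 + b{\left(C \right)}\right) - 72665 = \left(133460 + 1\right) - 72665 = 133461 - 72665 = 60796$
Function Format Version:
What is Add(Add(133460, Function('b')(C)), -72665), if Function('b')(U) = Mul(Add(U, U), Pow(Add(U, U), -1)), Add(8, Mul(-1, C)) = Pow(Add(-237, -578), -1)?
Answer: 60796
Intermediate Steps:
C = Rational(6521, 815) (C = Add(8, Mul(-1, Pow(Add(-237, -578), -1))) = Add(8, Mul(-1, Pow(-815, -1))) = Add(8, Mul(-1, Rational(-1, 815))) = Add(8, Rational(1, 815)) = Rational(6521, 815) ≈ 8.0012)
Function('b')(U) = 1 (Function('b')(U) = Mul(Mul(2, U), Pow(Mul(2, U), -1)) = Mul(Mul(2, U), Mul(Rational(1, 2), Pow(U, -1))) = 1)
Add(Add(133460, Function('b')(C)), -72665) = Add(Add(133460, 1), -72665) = Add(133461, -72665) = 60796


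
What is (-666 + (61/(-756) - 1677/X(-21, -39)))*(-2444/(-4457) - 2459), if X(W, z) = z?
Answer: 5161434157631/3369492 ≈ 1.5318e+6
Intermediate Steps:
(-666 + (61/(-756) - 1677/X(-21, -39)))*(-2444/(-4457) - 2459) = (-666 + (61/(-756) - 1677/(-39)))*(-2444/(-4457) - 2459) = (-666 + (61*(-1/756) - 1677*(-1/39)))*(-2444*(-1/4457) - 2459) = (-666 + (-61/756 + 43))*(2444/4457 - 2459) = (-666 + 32447/756)*(-10957319/4457) = -471049/756*(-10957319/4457) = 5161434157631/3369492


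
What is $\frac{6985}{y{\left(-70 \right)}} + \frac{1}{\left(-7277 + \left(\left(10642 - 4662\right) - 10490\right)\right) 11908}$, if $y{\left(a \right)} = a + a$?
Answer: $- \frac{24510294455}{491258586} \approx -49.893$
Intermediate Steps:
$y{\left(a \right)} = 2 a$
$\frac{6985}{y{\left(-70 \right)}} + \frac{1}{\left(-7277 + \left(\left(10642 - 4662\right) - 10490\right)\right) 11908} = \frac{6985}{2 \left(-70\right)} + \frac{1}{\left(-7277 + \left(\left(10642 - 4662\right) - 10490\right)\right) 11908} = \frac{6985}{-140} + \frac{1}{-7277 + \left(\left(10642 - 4662\right) - 10490\right)} \frac{1}{11908} = 6985 \left(- \frac{1}{140}\right) + \frac{1}{-7277 + \left(5980 - 10490\right)} \frac{1}{11908} = - \frac{1397}{28} + \frac{1}{-7277 - 4510} \cdot \frac{1}{11908} = - \frac{1397}{28} + \frac{1}{-11787} \cdot \frac{1}{11908} = - \frac{1397}{28} - \frac{1}{140359596} = - \frac{24510294455}{491258586}$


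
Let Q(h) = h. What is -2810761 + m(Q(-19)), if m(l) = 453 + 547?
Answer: -2809761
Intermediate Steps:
m(l) = 1000
-2810761 + m(Q(-19)) = -2810761 + 1000 = -2809761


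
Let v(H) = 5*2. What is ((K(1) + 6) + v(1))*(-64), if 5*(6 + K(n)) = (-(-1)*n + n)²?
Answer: -3456/5 ≈ -691.20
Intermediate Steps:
v(H) = 10
K(n) = -6 + 4*n²/5 (K(n) = -6 + (-(-1)*n + n)²/5 = -6 + (n + n)²/5 = -6 + (2*n)²/5 = -6 + (4*n²)/5 = -6 + 4*n²/5)
((K(1) + 6) + v(1))*(-64) = (((-6 + (⅘)*1²) + 6) + 10)*(-64) = (((-6 + (⅘)*1) + 6) + 10)*(-64) = (((-6 + ⅘) + 6) + 10)*(-64) = ((-26/5 + 6) + 10)*(-64) = (⅘ + 10)*(-64) = (54/5)*(-64) = -3456/5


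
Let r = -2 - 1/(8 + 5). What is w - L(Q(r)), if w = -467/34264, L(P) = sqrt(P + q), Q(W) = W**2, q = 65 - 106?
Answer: -467/34264 - 10*I*sqrt(62)/13 ≈ -0.013629 - 6.0569*I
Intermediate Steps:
q = -41
r = -27/13 (r = -2 - 1/13 = -27/13 ≈ -2.0769)
L(P) = sqrt(-41 + P) (L(P) = sqrt(P - 41) = sqrt(-41 + P))
w = -467/34264 (w = -467*1/34264 = -467/34264 ≈ -0.013629)
w - L(Q(r)) = -467/34264 - sqrt(-41 + (-27/13)**2) = -467/34264 - sqrt(-41 + 729/169) = -467/34264 - sqrt(-6200/169) = -467/34264 - 10*I*sqrt(62)/13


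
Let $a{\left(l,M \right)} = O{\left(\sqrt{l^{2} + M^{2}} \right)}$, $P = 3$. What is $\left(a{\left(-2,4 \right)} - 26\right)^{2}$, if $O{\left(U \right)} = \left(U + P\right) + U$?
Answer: $609 - 184 \sqrt{5} \approx 197.56$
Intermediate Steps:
$O{\left(U \right)} = 3 + 2 U$ ($O{\left(U \right)} = \left(U + 3\right) + U = \left(3 + U\right) + U = 3 + 2 U$)
$a{\left(l,M \right)} = 3 + 2 \sqrt{M^{2} + l^{2}}$ ($a{\left(l,M \right)} = 3 + 2 \sqrt{l^{2} + M^{2}} = 3 + 2 \sqrt{M^{2} + l^{2}}$)
$\left(a{\left(-2,4 \right)} - 26\right)^{2} = \left(\left(3 + 2 \sqrt{4^{2} + \left(-2\right)^{2}}\right) - 26\right)^{2} = \left(\left(3 + 2 \sqrt{16 + 4}\right) - 26\right)^{2} = \left(\left(3 + 2 \sqrt{20}\right) - 26\right)^{2} = \left(\left(3 + 2 \cdot 2 \sqrt{5}\right) - 26\right)^{2} = \left(\left(3 + 4 \sqrt{5}\right) - 26\right)^{2} = \left(-23 + 4 \sqrt{5}\right)^{2}$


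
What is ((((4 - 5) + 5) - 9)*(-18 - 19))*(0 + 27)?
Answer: 4995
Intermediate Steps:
((((4 - 5) + 5) - 9)*(-18 - 19))*(0 + 27) = (((-1 + 5) - 9)*(-37))*27 = ((4 - 9)*(-37))*27 = -5*(-37)*27 = 185*27 = 4995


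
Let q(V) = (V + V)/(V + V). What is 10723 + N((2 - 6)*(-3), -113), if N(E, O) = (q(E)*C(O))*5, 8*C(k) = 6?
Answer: 42907/4 ≈ 10727.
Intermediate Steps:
q(V) = 1 (q(V) = (2*V)/((2*V)) = (2*V)*(1/(2*V)) = 1)
C(k) = ¾ (C(k) = (⅛)*6 = ¾)
N(E, O) = 15/4 (N(E, O) = (1*(¾))*5 = (¾)*5 = 15/4)
10723 + N((2 - 6)*(-3), -113) = 10723 + 15/4 = 42907/4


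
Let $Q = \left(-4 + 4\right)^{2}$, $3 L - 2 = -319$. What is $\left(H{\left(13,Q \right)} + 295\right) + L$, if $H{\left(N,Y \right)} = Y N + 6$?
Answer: $\frac{586}{3} \approx 195.33$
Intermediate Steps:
$L = - \frac{317}{3}$ ($L = \frac{2}{3} + \frac{1}{3} \left(-319\right) = \frac{2}{3} - \frac{319}{3} = - \frac{317}{3} \approx -105.67$)
$Q = 0$ ($Q = 0^{2} = 0$)
$H{\left(N,Y \right)} = 6 + N Y$ ($H{\left(N,Y \right)} = N Y + 6 = 6 + N Y$)
$\left(H{\left(13,Q \right)} + 295\right) + L = \left(\left(6 + 13 \cdot 0\right) + 295\right) - \frac{317}{3} = \left(\left(6 + 0\right) + 295\right) - \frac{317}{3} = \left(6 + 295\right) - \frac{317}{3} = 301 - \frac{317}{3} = \frac{586}{3}$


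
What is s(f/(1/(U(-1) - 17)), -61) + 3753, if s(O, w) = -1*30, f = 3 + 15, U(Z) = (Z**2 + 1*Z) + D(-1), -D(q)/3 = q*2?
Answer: 3723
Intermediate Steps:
D(q) = -6*q (D(q) = -3*q*2 = -6*q)
U(Z) = 6 + Z + Z**2 (U(Z) = (Z**2 + 1*Z) - 6*(-1) = (Z**2 + Z) + 6 = (Z + Z**2) + 6 = 6 + Z + Z**2)
f = 18
s(O, w) = -30
s(f/(1/(U(-1) - 17)), -61) + 3753 = -30 + 3753 = 3723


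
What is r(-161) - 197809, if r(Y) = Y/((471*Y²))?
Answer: -15000054280/75831 ≈ -1.9781e+5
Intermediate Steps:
r(Y) = 1/(471*Y) (r(Y) = Y*(1/(471*Y²)) = 1/(471*Y))
r(-161) - 197809 = (1/471)/(-161) - 197809 = (1/471)*(-1/161) - 197809 = -1/75831 - 197809 = -15000054280/75831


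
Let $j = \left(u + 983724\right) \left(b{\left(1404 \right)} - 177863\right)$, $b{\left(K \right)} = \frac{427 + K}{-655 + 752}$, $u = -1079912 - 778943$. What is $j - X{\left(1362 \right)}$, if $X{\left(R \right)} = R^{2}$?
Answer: $\frac{15096599926012}{97} \approx 1.5564 \cdot 10^{11}$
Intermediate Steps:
$u = -1858855$ ($u = -1079912 - 778943 = -1858855$)
$b{\left(K \right)} = \frac{427}{97} + \frac{K}{97}$ ($b{\left(K \right)} = \frac{427 + K}{97} = \left(427 + K\right) \frac{1}{97} = \frac{427}{97} + \frac{K}{97}$)
$j = \frac{15096779865280}{97}$ ($j = \left(-1858855 + 983724\right) \left(\left(\frac{427}{97} + \frac{1}{97} \cdot 1404\right) - 177863\right) = - 875131 \left(\left(\frac{427}{97} + \frac{1404}{97}\right) - 177863\right) = - 875131 \left(\frac{1831}{97} - 177863\right) = \left(-875131\right) \left(- \frac{17250880}{97}\right) = \frac{15096779865280}{97} \approx 1.5564 \cdot 10^{11}$)
$j - X{\left(1362 \right)} = \frac{15096779865280}{97} - 1362^{2} = \frac{15096779865280}{97} - 1855044 = \frac{15096599926012}{97}$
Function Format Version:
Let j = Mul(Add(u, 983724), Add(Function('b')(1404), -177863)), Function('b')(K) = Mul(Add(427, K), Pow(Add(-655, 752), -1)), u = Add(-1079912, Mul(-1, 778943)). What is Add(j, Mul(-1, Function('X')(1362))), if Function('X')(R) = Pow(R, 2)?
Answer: Rational(15096599926012, 97) ≈ 1.5564e+11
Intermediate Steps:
u = -1858855 (u = Add(-1079912, -778943) = -1858855)
Function('b')(K) = Add(Rational(427, 97), Mul(Rational(1, 97), K)) (Function('b')(K) = Mul(Add(427, K), Pow(97, -1)) = Mul(Add(427, K), Rational(1, 97)) = Add(Rational(427, 97), Mul(Rational(1, 97), K)))
j = Rational(15096779865280, 97) (j = Mul(Add(-1858855, 983724), Add(Add(Rational(427, 97), Mul(Rational(1, 97), 1404)), -177863)) = Mul(-875131, Add(Add(Rational(427, 97), Rational(1404, 97)), -177863)) = Mul(-875131, Add(Rational(1831, 97), -177863)) = Mul(-875131, Rational(-17250880, 97)) = Rational(15096779865280, 97) ≈ 1.5564e+11)
Add(j, Mul(-1, Function('X')(1362))) = Add(Rational(15096779865280, 97), Mul(-1, Pow(1362, 2))) = Add(Rational(15096779865280, 97), Mul(-1, 1855044)) = Add(Rational(15096779865280, 97), -1855044) = Rational(15096599926012, 97)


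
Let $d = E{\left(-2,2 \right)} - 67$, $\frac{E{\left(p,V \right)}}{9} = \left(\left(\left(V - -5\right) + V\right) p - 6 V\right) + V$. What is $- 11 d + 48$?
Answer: $3557$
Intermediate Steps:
$E{\left(p,V \right)} = - 45 V + 9 p \left(5 + 2 V\right)$ ($E{\left(p,V \right)} = 9 \left(\left(\left(\left(V - -5\right) + V\right) p - 6 V\right) + V\right) = 9 \left(\left(\left(\left(V + 5\right) + V\right) p - 6 V\right) + V\right) = 9 \left(\left(\left(\left(5 + V\right) + V\right) p - 6 V\right) + V\right) = 9 \left(\left(\left(5 + 2 V\right) p - 6 V\right) + V\right) = 9 \left(\left(p \left(5 + 2 V\right) - 6 V\right) + V\right) = 9 \left(\left(- 6 V + p \left(5 + 2 V\right)\right) + V\right) = 9 \left(- 5 V + p \left(5 + 2 V\right)\right) = - 45 V + 9 p \left(5 + 2 V\right)$)
$d = -319$ ($d = \left(\left(-45\right) 2 + 45 \left(-2\right) + 18 \cdot 2 \left(-2\right)\right) - 67 = \left(-90 - 90 - 72\right) - 67 = -252 - 67 = -319$)
$- 11 d + 48 = \left(-11\right) \left(-319\right) + 48 = 3509 + 48 = 3557$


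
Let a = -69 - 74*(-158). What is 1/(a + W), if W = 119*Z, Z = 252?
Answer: 1/41611 ≈ 2.4032e-5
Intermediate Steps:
a = 11623 (a = -69 + 11692 = 11623)
W = 29988 (W = 119*252 = 29988)
1/(a + W) = 1/(11623 + 29988) = 1/41611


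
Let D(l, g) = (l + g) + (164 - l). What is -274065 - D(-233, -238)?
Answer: -273991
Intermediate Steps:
D(l, g) = 164 + g (D(l, g) = (g + l) + (164 - l) = 164 + g)
-274065 - D(-233, -238) = -274065 - (164 - 238) = -274065 - 1*(-74) = -274065 + 74 = -273991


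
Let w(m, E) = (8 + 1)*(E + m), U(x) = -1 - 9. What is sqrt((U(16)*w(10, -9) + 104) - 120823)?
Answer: I*sqrt(120809) ≈ 347.58*I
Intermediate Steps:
U(x) = -10
w(m, E) = 9*E + 9*m (w(m, E) = 9*(E + m) = 9*E + 9*m)
sqrt((U(16)*w(10, -9) + 104) - 120823) = sqrt((-10*(9*(-9) + 9*10) + 104) - 120823) = sqrt((-10*(-81 + 90) + 104) - 120823) = sqrt((-10*9 + 104) - 120823) = sqrt((-90 + 104) - 120823) = sqrt(14 - 120823) = sqrt(-120809) = I*sqrt(120809)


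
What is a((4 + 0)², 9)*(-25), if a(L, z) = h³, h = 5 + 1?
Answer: -5400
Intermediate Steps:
h = 6
a(L, z) = 216 (a(L, z) = 6³ = 216)
a((4 + 0)², 9)*(-25) = 216*(-25) = -5400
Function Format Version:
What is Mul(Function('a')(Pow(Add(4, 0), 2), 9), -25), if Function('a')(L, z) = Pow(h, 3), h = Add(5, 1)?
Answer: -5400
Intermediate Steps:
h = 6
Function('a')(L, z) = 216 (Function('a')(L, z) = Pow(6, 3) = 216)
Mul(Function('a')(Pow(Add(4, 0), 2), 9), -25) = Mul(216, -25) = -5400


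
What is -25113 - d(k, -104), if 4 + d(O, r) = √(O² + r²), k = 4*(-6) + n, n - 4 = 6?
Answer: -25109 - 2*√2753 ≈ -25214.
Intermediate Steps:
n = 10 (n = 4 + 6 = 10)
k = -14 (k = 4*(-6) + 10 = -24 + 10 = -14)
d(O, r) = -4 + √(O² + r²)
-25113 - d(k, -104) = -25113 - (-4 + √((-14)² + (-104)²)) = -25113 - (-4 + √(196 + 10816)) = -25113 - (-4 + √11012) = -25113 - (-4 + 2*√2753) = -25113 + (4 - 2*√2753) = -25109 - 2*√2753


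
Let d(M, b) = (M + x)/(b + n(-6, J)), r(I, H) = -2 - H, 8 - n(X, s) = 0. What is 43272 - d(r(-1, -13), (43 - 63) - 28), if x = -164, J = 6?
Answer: 1730727/40 ≈ 43268.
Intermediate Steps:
n(X, s) = 8 (n(X, s) = 8 - 1*0 = 8 + 0 = 8)
d(M, b) = (-164 + M)/(8 + b) (d(M, b) = (M - 164)/(b + 8) = (-164 + M)/(8 + b))
43272 - d(r(-1, -13), (43 - 63) - 28) = 43272 - (-164 + (-2 - 1*(-13)))/(8 + ((43 - 63) - 28)) = 43272 - (-164 + (-2 + 13))/(8 + (-20 - 28)) = 43272 - (-164 + 11)/(8 - 48) = 43272 - (-153)/(-40) = 43272 - (-1)*(-153)/40 = 43272 - 1*153/40 = 43272 - 153/40 = 1730727/40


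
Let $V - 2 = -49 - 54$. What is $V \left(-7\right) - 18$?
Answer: $689$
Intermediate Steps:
$V = -101$ ($V = 2 - 103 = -101$)
$V \left(-7\right) - 18 = \left(-101\right) \left(-7\right) - 18 = 707 - 18 = 689$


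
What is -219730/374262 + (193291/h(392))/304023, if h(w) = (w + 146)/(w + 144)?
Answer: 11250124471/242920356119 ≈ 0.046312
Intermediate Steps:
h(w) = (146 + w)/(144 + w)
-219730/374262 + (193291/h(392))/304023 = -219730/374262 + (193291/(((146 + 392)/(144 + 392))))/304023 = -219730*1/374262 + (193291/((538/536)))*(1/304023) = -15695/26733 + (193291/(((1/536)*538)))*(1/304023) = -15695/26733 + (193291/(269/268))*(1/304023) = -15695/26733 + (193291*(268/269))*(1/304023) = -15695/26733 + (51801988/269)*(1/304023) = -15695/26733 + 51801988/81782187 = 11250124471/242920356119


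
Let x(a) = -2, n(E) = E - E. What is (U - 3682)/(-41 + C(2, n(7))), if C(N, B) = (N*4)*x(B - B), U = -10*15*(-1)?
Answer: 3532/57 ≈ 61.965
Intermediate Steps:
n(E) = 0
U = 150 (U = -150*(-1) = 150)
C(N, B) = -8*N (C(N, B) = (N*4)*(-2) = (4*N)*(-2) = -8*N)
(U - 3682)/(-41 + C(2, n(7))) = (150 - 3682)/(-41 - 8*2) = -3532/(-41 - 16) = -3532/(-57) = -3532*(-1/57) = 3532/57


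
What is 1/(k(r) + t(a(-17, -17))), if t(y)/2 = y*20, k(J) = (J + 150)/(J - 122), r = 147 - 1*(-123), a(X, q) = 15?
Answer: 37/22305 ≈ 0.0016588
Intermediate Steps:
r = 270 (r = 147 + 123 = 270)
k(J) = (150 + J)/(-122 + J)
t(y) = 40*y (t(y) = 2*(y*20) = 2*(20*y) = 40*y)
1/(k(r) + t(a(-17, -17))) = 1/((150 + 270)/(-122 + 270) + 40*15) = 1/(420/148 + 600) = 1/((1/148)*420 + 600) = 1/(105/37 + 600) = 1/(22305/37) = 37/22305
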